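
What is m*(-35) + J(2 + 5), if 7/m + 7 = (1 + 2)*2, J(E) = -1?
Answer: 244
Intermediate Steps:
m = -7 (m = 7/(-7 + (1 + 2)*2) = 7/(-7 + 3*2) = 7/(-7 + 6) = 7/(-1) = 7*(-1) = -7)
m*(-35) + J(2 + 5) = -7*(-35) - 1 = 245 - 1 = 244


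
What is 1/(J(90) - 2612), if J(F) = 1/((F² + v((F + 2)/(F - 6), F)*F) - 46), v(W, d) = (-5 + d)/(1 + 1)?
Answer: -11879/31027947 ≈ -0.00038285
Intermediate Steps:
v(W, d) = -5/2 + d/2 (v(W, d) = (-5 + d)/2 = (-5 + d)*(½) = -5/2 + d/2)
J(F) = 1/(-46 + F² + F*(-5/2 + F/2)) (J(F) = 1/((F² + (-5/2 + F/2)*F) - 46) = 1/((F² + F*(-5/2 + F/2)) - 46) = 1/(-46 + F² + F*(-5/2 + F/2)))
1/(J(90) - 2612) = 1/(2/(-92 - 5*90 + 3*90²) - 2612) = 1/(2/(-92 - 450 + 3*8100) - 2612) = 1/(2/(-92 - 450 + 24300) - 2612) = 1/(2/23758 - 2612) = 1/(2*(1/23758) - 2612) = 1/(1/11879 - 2612) = 1/(-31027947/11879) = -11879/31027947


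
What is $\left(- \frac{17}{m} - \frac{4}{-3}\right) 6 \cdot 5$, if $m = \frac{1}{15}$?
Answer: $-7610$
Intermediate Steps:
$m = \frac{1}{15} \approx 0.066667$
$\left(- \frac{17}{m} - \frac{4}{-3}\right) 6 \cdot 5 = \left(- 17 \frac{1}{\frac{1}{15}} - \frac{4}{-3}\right) 6 \cdot 5 = \left(\left(-17\right) 15 - - \frac{4}{3}\right) 6 \cdot 5 = \left(-255 + \frac{4}{3}\right) 6 \cdot 5 = \left(- \frac{761}{3}\right) 6 \cdot 5 = \left(-1522\right) 5 = -7610$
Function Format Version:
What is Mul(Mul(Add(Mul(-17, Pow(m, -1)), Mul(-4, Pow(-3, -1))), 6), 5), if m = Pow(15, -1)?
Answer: -7610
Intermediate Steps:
m = Rational(1, 15) ≈ 0.066667
Mul(Mul(Add(Mul(-17, Pow(m, -1)), Mul(-4, Pow(-3, -1))), 6), 5) = Mul(Mul(Add(Mul(-17, Pow(Rational(1, 15), -1)), Mul(-4, Pow(-3, -1))), 6), 5) = Mul(Mul(Add(Mul(-17, 15), Mul(-4, Rational(-1, 3))), 6), 5) = Mul(Mul(Add(-255, Rational(4, 3)), 6), 5) = Mul(Mul(Rational(-761, 3), 6), 5) = Mul(-1522, 5) = -7610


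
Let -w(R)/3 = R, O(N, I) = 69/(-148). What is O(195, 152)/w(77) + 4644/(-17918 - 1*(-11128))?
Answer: -3769061/5527060 ≈ -0.68193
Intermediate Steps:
O(N, I) = -69/148 (O(N, I) = 69*(-1/148) = -69/148)
w(R) = -3*R
O(195, 152)/w(77) + 4644/(-17918 - 1*(-11128)) = -69/(148*((-3*77))) + 4644/(-17918 - 1*(-11128)) = -69/148/(-231) + 4644/(-17918 + 11128) = -69/148*(-1/231) + 4644/(-6790) = 23/11396 + 4644*(-1/6790) = 23/11396 - 2322/3395 = -3769061/5527060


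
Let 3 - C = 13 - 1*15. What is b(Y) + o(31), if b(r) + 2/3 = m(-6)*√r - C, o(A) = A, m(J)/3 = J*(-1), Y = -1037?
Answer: 76/3 + 18*I*√1037 ≈ 25.333 + 579.64*I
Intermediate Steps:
m(J) = -3*J (m(J) = 3*(J*(-1)) = 3*(-J) = -3*J)
C = 5 (C = 3 - (13 - 1*15) = 3 - (13 - 15) = 3 - 1*(-2) = 3 + 2 = 5)
b(r) = -17/3 + 18*√r (b(r) = -⅔ + ((-3*(-6))*√r - 1*5) = -⅔ + (18*√r - 5) = -⅔ + (-5 + 18*√r) = -17/3 + 18*√r)
b(Y) + o(31) = (-17/3 + 18*√(-1037)) + 31 = (-17/3 + 18*(I*√1037)) + 31 = (-17/3 + 18*I*√1037) + 31 = 76/3 + 18*I*√1037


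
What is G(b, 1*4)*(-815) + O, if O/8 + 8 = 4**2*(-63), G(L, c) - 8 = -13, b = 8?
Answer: -4053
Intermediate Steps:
G(L, c) = -5 (G(L, c) = 8 - 13 = -5)
O = -8128 (O = -64 + 8*(4**2*(-63)) = -64 + 8*(16*(-63)) = -64 + 8*(-1008) = -64 - 8064 = -8128)
G(b, 1*4)*(-815) + O = -5*(-815) - 8128 = 4075 - 8128 = -4053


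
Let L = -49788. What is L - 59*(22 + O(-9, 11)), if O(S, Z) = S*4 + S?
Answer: -48431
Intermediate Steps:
O(S, Z) = 5*S (O(S, Z) = 4*S + S = 5*S)
L - 59*(22 + O(-9, 11)) = -49788 - 59*(22 + 5*(-9)) = -49788 - 59*(22 - 45) = -49788 - 59*(-23) = -49788 - 1*(-1357) = -49788 + 1357 = -48431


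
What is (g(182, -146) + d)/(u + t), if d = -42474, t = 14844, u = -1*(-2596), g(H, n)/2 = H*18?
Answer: -17961/8720 ≈ -2.0597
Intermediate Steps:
g(H, n) = 36*H (g(H, n) = 2*(H*18) = 2*(18*H) = 36*H)
u = 2596
(g(182, -146) + d)/(u + t) = (36*182 - 42474)/(2596 + 14844) = (6552 - 42474)/17440 = -35922*1/17440 = -17961/8720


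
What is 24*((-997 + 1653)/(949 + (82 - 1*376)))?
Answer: 15744/655 ≈ 24.037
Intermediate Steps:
24*((-997 + 1653)/(949 + (82 - 1*376))) = 24*(656/(949 + (82 - 376))) = 24*(656/(949 - 294)) = 24*(656/655) = 15744/655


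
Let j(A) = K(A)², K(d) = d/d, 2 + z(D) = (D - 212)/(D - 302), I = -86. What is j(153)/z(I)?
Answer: -194/239 ≈ -0.81172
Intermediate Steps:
z(D) = -2 + (-212 + D)/(-302 + D) (z(D) = -2 + (D - 212)/(D - 302) = -2 + (-212 + D)/(-302 + D))
K(d) = 1
j(A) = 1 (j(A) = 1² = 1)
j(153)/z(I) = 1/((392 - 1*(-86))/(-302 - 86)) = 1/((392 + 86)/(-388)) = 1/(-1/388*478) = 1/(-239/194) = 1*(-194/239) = -194/239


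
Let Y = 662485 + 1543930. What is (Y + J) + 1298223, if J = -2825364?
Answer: 679274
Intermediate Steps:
Y = 2206415
(Y + J) + 1298223 = (2206415 - 2825364) + 1298223 = -618949 + 1298223 = 679274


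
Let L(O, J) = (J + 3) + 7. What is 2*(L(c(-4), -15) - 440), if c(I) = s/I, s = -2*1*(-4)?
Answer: -890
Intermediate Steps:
s = 8 (s = -2*(-4) = 8)
c(I) = 8/I
L(O, J) = 10 + J (L(O, J) = (3 + J) + 7 = 10 + J)
2*(L(c(-4), -15) - 440) = 2*((10 - 15) - 440) = 2*(-5 - 440) = 2*(-445) = -890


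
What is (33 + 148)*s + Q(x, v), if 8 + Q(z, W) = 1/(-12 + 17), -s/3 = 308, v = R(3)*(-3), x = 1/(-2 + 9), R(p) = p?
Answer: -836259/5 ≈ -1.6725e+5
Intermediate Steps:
x = 1/7 ≈ 0.14286
v = -9 (v = 3*(-3) = -9)
s = -924 (s = -3*308 = -924)
Q(z, W) = -39/5 (Q(z, W) = -8 + 1/(-12 + 17) = -8 + 1/5 = -39/5)
(33 + 148)*s + Q(x, v) = (33 + 148)*(-924) - 39/5 = 181*(-924) - 39/5 = -167244 - 39/5 = -836259/5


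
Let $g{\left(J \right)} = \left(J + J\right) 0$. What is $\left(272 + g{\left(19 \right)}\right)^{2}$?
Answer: $73984$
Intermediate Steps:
$g{\left(J \right)} = 0$ ($g{\left(J \right)} = 2 J 0 = 0$)
$\left(272 + g{\left(19 \right)}\right)^{2} = \left(272 + 0\right)^{2} = 272^{2} = 73984$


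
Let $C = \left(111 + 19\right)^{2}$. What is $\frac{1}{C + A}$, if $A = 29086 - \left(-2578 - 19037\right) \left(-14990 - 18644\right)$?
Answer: $- \frac{1}{726952924} \approx -1.3756 \cdot 10^{-9}$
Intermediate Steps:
$C = 16900$ ($C = 130^{2} = 16900$)
$A = -726969824$ ($A = 29086 - \left(-21615\right) \left(-33634\right) = 29086 - 726998910 = -726969824$)
$\frac{1}{C + A} = \frac{1}{16900 - 726969824} = \frac{1}{-726952924} = - \frac{1}{726952924}$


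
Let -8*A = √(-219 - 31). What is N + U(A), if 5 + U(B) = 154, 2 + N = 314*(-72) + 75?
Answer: -22386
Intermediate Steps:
N = -22535 (N = -2 + (314*(-72) + 75) = -2 + (-22608 + 75) = -2 - 22533 = -22535)
A = -5*I*√10/8 (A = -√(-219 - 31)/8 = -5*I*√10/8 ≈ -1.9764*I)
U(B) = 149 (U(B) = -5 + 154 = 149)
N + U(A) = -22535 + 149 = -22386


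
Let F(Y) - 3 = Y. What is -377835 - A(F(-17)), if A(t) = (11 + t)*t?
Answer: -377877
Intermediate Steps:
F(Y) = 3 + Y
A(t) = t*(11 + t)
-377835 - A(F(-17)) = -377835 - (3 - 17)*(11 + (3 - 17)) = -377835 - (-14)*(11 - 14) = -377835 - (-14)*(-3) = -377835 - 1*42 = -377835 - 42 = -377877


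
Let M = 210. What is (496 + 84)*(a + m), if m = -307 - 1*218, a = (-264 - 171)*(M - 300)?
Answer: 22402500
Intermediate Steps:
a = 39150 (a = (-264 - 171)*(210 - 300) = -435*(-90) = 39150)
m = -525 (m = -307 - 218 = -525)
(496 + 84)*(a + m) = (496 + 84)*(39150 - 525) = 580*38625 = 22402500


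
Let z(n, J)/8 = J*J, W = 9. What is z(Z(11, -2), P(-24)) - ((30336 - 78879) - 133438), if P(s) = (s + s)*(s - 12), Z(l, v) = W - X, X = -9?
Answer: 24069853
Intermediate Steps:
Z(l, v) = 18 (Z(l, v) = 9 - 1*(-9) = 9 + 9 = 18)
P(s) = 2*s*(-12 + s) (P(s) = (2*s)*(-12 + s) = 2*s*(-12 + s))
z(n, J) = 8*J² (z(n, J) = 8*(J*J) = 8*J²)
z(Z(11, -2), P(-24)) - ((30336 - 78879) - 133438) = 8*(2*(-24)*(-12 - 24))² - ((30336 - 78879) - 133438) = 8*(2*(-24)*(-36))² - (-48543 - 133438) = 8*1728² - 1*(-181981) = 8*2985984 + 181981 = 23887872 + 181981 = 24069853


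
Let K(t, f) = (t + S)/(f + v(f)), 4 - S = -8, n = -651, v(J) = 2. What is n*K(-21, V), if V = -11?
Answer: -651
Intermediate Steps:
S = 12 (S = 4 - 1*(-8) = 4 + 8 = 12)
K(t, f) = (12 + t)/(2 + f) (K(t, f) = (t + 12)/(f + 2) = (12 + t)/(2 + f))
n*K(-21, V) = -651*(12 - 21)/(2 - 11) = -651*(-9)/(-9) = -(-217)*(-9)/3 = -651*1 = -651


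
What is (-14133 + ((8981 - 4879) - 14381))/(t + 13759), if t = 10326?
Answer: -24412/24085 ≈ -1.0136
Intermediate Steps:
(-14133 + ((8981 - 4879) - 14381))/(t + 13759) = (-14133 + ((8981 - 4879) - 14381))/(10326 + 13759) = (-14133 + (4102 - 14381))/24085 = (-14133 - 10279)*(1/24085) = -24412*1/24085 = -24412/24085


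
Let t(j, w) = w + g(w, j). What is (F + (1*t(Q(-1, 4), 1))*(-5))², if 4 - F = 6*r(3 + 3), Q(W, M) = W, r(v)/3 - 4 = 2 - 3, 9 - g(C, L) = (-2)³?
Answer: 19600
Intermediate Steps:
g(C, L) = 17 (g(C, L) = 9 - 1*(-2)³ = 9 - 1*(-8) = 9 + 8 = 17)
r(v) = 9 (r(v) = 12 + 3*(2 - 3) = 12 + 3*(-1) = 12 - 3 = 9)
t(j, w) = 17 + w (t(j, w) = w + 17 = 17 + w)
F = -50 (F = 4 - 6*9 = 4 - 1*54 = 4 - 54 = -50)
(F + (1*t(Q(-1, 4), 1))*(-5))² = (-50 + (1*(17 + 1))*(-5))² = (-50 + (1*18)*(-5))² = (-50 + 18*(-5))² = (-50 - 90)² = (-140)² = 19600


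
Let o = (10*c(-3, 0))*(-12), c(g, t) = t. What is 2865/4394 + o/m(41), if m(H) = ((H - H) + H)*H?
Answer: 2865/4394 ≈ 0.65203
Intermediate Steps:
m(H) = H² (m(H) = (0 + H)*H = H*H = H²)
o = 0 (o = (10*0)*(-12) = 0*(-12) = 0)
2865/4394 + o/m(41) = 2865/4394 + 0/(41²) = 2865*(1/4394) + 0/1681 = 2865/4394 + 0*(1/1681) = 2865/4394 + 0 = 2865/4394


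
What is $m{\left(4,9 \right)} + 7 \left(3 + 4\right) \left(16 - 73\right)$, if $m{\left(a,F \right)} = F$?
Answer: $-2784$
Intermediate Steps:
$m{\left(4,9 \right)} + 7 \left(3 + 4\right) \left(16 - 73\right) = 9 + 7 \left(3 + 4\right) \left(16 - 73\right) = 9 + 7 \cdot 7 \left(-57\right) = 9 + 49 \left(-57\right) = 9 - 2793 = -2784$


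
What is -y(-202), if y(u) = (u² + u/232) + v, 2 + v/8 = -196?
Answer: -4549419/116 ≈ -39219.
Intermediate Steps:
v = -1584 (v = -16 + 8*(-196) = -16 - 1568 = -1584)
y(u) = -1584 + u² + u/232 (y(u) = (u² + u/232) - 1584 = -1584 + u² + u/232)
-y(-202) = -(-1584 + (-202)² + (1/232)*(-202)) = -(-1584 + 40804 - 101/116) = -1*4549419/116 = -4549419/116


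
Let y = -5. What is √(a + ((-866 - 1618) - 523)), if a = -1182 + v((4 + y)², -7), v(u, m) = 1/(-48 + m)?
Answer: 2*I*√3167945/55 ≈ 64.723*I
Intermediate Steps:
a = -65011/55 (a = -1182 + 1/(-48 - 7) = -1182 + 1/(-55) = -1182 - 1/55 = -65011/55 ≈ -1182.0)
√(a + ((-866 - 1618) - 523)) = √(-65011/55 + ((-866 - 1618) - 523)) = √(-65011/55 + (-2484 - 523)) = √(-65011/55 - 3007) = √(-230396/55) = 2*I*√3167945/55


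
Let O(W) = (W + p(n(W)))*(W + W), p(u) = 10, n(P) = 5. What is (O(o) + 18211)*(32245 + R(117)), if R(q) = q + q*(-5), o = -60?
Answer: 769352947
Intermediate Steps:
R(q) = -4*q (R(q) = q - 5*q = -4*q)
O(W) = 2*W*(10 + W) (O(W) = (W + 10)*(W + W) = (10 + W)*(2*W) = 2*W*(10 + W))
(O(o) + 18211)*(32245 + R(117)) = (2*(-60)*(10 - 60) + 18211)*(32245 - 4*117) = (2*(-60)*(-50) + 18211)*(32245 - 468) = (6000 + 18211)*31777 = 24211*31777 = 769352947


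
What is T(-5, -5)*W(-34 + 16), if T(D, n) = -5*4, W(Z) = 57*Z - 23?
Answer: 20980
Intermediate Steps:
W(Z) = -23 + 57*Z
T(D, n) = -20
T(-5, -5)*W(-34 + 16) = -20*(-23 + 57*(-34 + 16)) = -20*(-23 + 57*(-18)) = -20*(-23 - 1026) = -20*(-1049) = 20980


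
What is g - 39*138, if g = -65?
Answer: -5447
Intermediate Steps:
g - 39*138 = -65 - 39*138 = -65 - 5382 = -5447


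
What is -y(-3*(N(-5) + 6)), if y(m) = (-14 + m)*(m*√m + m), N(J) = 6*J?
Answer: -4176 - 25056*√2 ≈ -39611.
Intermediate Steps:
y(m) = (-14 + m)*(m + m^(3/2)) (y(m) = (-14 + m)*(m^(3/2) + m) = (-14 + m)*(m + m^(3/2)))
-y(-3*(N(-5) + 6)) = -((-3*(6*(-5) + 6))² + (-3*(6*(-5) + 6))^(5/2) - (-42)*(6*(-5) + 6) - 14*432*√2) = -((-3*(-30 + 6))² + (-3*(-30 + 6))^(5/2) - (-42)*(-30 + 6) - 14*432*√2) = -((-3*(-24))² + (-3*(-24))^(5/2) - (-42)*(-24) - 14*432*√2) = -(72² + 72^(5/2) - 14*72 - 6048*√2) = -(5184 + 31104*√2 - 1008 - 6048*√2) = -(4176 + 25056*√2) = -4176 - 25056*√2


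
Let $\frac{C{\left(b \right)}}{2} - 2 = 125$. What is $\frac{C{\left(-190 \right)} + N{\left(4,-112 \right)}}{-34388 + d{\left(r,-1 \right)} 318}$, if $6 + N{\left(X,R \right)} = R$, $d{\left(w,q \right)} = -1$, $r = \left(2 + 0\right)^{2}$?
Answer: $- \frac{68}{17353} \approx -0.0039186$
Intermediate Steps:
$r = 4$ ($r = 2^{2} = 4$)
$C{\left(b \right)} = 254$ ($C{\left(b \right)} = 4 + 2 \cdot 125 = 4 + 250 = 254$)
$N{\left(X,R \right)} = -6 + R$
$\frac{C{\left(-190 \right)} + N{\left(4,-112 \right)}}{-34388 + d{\left(r,-1 \right)} 318} = \frac{254 - 118}{-34388 - 318} = \frac{136}{-34706} = 136 \left(- \frac{1}{34706}\right) = - \frac{68}{17353}$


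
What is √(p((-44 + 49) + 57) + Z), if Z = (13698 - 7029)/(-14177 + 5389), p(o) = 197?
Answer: √132659/26 ≈ 14.009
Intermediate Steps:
Z = -513/676 (Z = 6669/(-8788) = 6669*(-1/8788) = -513/676 ≈ -0.75888)
√(p((-44 + 49) + 57) + Z) = √(197 - 513/676) = √(132659/676) = √132659/26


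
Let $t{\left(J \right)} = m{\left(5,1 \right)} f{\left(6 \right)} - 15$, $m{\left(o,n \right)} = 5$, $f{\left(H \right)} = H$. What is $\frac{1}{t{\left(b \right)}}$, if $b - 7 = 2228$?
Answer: $\frac{1}{15} \approx 0.066667$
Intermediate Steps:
$b = 2235$ ($b = 7 + 2228 = 2235$)
$t{\left(J \right)} = 15$ ($t{\left(J \right)} = 5 \cdot 6 - 15 = 30 - 15 = 15$)
$\frac{1}{t{\left(b \right)}} = \frac{1}{15}$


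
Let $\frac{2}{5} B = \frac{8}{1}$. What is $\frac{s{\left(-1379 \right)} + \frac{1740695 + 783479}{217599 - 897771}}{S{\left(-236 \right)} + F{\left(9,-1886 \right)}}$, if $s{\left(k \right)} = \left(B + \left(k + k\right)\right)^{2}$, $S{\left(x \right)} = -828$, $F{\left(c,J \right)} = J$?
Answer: $- \frac{110847930839}{40130148} \approx -2762.2$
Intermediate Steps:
$B = 20$ ($B = \frac{5 \cdot \frac{8}{1}}{2} = \frac{5 \cdot 8 \cdot 1}{2} = \frac{5}{2} \cdot 8 = 20$)
$s{\left(k \right)} = \left(20 + 2 k\right)^{2}$ ($s{\left(k \right)} = \left(20 + \left(k + k\right)\right)^{2} = \left(20 + 2 k\right)^{2}$)
$\frac{s{\left(-1379 \right)} + \frac{1740695 + 783479}{217599 - 897771}}{S{\left(-236 \right)} + F{\left(9,-1886 \right)}} = \frac{4 \left(10 - 1379\right)^{2} + \frac{1740695 + 783479}{217599 - 897771}}{-828 - 1886} = \frac{4 \left(-1369\right)^{2} + \frac{2524174}{-680172}}{-2714} = \left(4 \cdot 1874161 + 2524174 \left(- \frac{1}{680172}\right)\right) \left(- \frac{1}{2714}\right) = \left(7496644 - \frac{1262087}{340086}\right) \left(- \frac{1}{2714}\right) = \frac{2549502409297}{340086} \left(- \frac{1}{2714}\right) = - \frac{110847930839}{40130148}$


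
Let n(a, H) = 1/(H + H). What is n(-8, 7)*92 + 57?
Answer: 445/7 ≈ 63.571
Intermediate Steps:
n(a, H) = 1/(2*H)
n(-8, 7)*92 + 57 = ((½)/7)*92 + 57 = ((½)*(⅐))*92 + 57 = (1/14)*92 + 57 = 46/7 + 57 = 445/7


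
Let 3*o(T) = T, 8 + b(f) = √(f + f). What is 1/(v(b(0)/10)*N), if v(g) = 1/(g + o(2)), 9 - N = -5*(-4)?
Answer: 2/165 ≈ 0.012121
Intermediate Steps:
b(f) = -8 + √2*√f (b(f) = -8 + √(f + f) = -8 + √(2*f) = -8 + √2*√f)
o(T) = T/3
N = -11 (N = 9 - (-5)*(-4) = 9 - 1*20 = 9 - 20 = -11)
v(g) = 1/(⅔ + g) (v(g) = 1/(g + (⅓)*2) = 1/(g + ⅔) = 1/(⅔ + g))
1/(v(b(0)/10)*N) = 1/((3/(2 + 3*((-8 + √2*√0)/10)))*(-11)) = 1/((3/(2 + 3*((-8 + √2*0)*(⅒))))*(-11)) = 1/((3/(2 + 3*((-8 + 0)*(⅒))))*(-11)) = 1/((3/(2 + 3*(-8*⅒)))*(-11)) = 1/((3/(2 + 3*(-⅘)))*(-11)) = 1/((3/(2 - 12/5))*(-11)) = 1/((3/(-⅖))*(-11)) = 1/((3*(-5/2))*(-11)) = 1/(-15/2*(-11)) = 1/(165/2) = 2/165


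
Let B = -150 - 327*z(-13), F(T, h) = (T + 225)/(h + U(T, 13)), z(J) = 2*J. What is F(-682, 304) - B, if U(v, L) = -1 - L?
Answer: -2422537/290 ≈ -8353.6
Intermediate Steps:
F(T, h) = (225 + T)/(-14 + h) (F(T, h) = (T + 225)/(h + (-1 - 1*13)) = (225 + T)/(h + (-1 - 13)) = (225 + T)/(h - 14) = (225 + T)/(-14 + h))
B = 8352 (B = -150 - 654*(-13) = -150 - 327*(-26) = -150 + 8502 = 8352)
F(-682, 304) - B = (225 - 682)/(-14 + 304) - 1*8352 = -457/290 - 8352 = -2422537/290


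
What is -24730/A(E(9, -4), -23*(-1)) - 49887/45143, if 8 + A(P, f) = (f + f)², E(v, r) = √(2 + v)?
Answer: -610774093/47580722 ≈ -12.837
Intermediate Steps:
A(P, f) = -8 + 4*f² (A(P, f) = -8 + (f + f)² = -8 + (2*f)² = -8 + 4*f²)
-24730/A(E(9, -4), -23*(-1)) - 49887/45143 = -24730/(-8 + 4*(-23*(-1))²) - 49887/45143 = -24730/(-8 + 4*23²) - 49887*1/45143 = -24730/(-8 + 4*529) - 49887/45143 = -24730/(-8 + 2116) - 49887/45143 = -24730/2108 - 49887/45143 = -24730*1/2108 - 49887/45143 = -12365/1054 - 49887/45143 = -610774093/47580722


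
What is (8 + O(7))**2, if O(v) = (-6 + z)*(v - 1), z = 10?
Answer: 1024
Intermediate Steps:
O(v) = -4 + 4*v (O(v) = (-6 + 10)*(v - 1) = 4*(-1 + v) = -4 + 4*v)
(8 + O(7))**2 = (8 + (-4 + 4*7))**2 = (8 + (-4 + 28))**2 = (8 + 24)**2 = 32**2 = 1024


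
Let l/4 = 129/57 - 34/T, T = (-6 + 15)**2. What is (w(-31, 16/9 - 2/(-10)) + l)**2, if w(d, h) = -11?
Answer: 31147561/2368521 ≈ 13.151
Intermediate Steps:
T = 81 (T = 9**2 = 81)
l = 11348/1539 (l = 4*(129/57 - 34/81) = 4*(129*(1/57) - 34*1/81) = 4*(43/19 - 34/81) = 4*(2837/1539) = 11348/1539 ≈ 7.3736)
(w(-31, 16/9 - 2/(-10)) + l)**2 = (-11 + 11348/1539)**2 = (-5581/1539)**2 = 31147561/2368521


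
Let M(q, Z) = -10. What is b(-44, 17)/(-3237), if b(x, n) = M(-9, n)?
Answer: 10/3237 ≈ 0.0030893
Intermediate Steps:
b(x, n) = -10
b(-44, 17)/(-3237) = -10/(-3237) = -10*(-1/3237) = 10/3237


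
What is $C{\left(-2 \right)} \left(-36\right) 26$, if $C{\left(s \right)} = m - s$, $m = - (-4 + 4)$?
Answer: $-1872$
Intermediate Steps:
$m = 0$ ($m = \left(-1\right) 0 = 0$)
$C{\left(s \right)} = - s$ ($C{\left(s \right)} = 0 - s = - s$)
$C{\left(-2 \right)} \left(-36\right) 26 = \left(-1\right) \left(-2\right) \left(-36\right) 26 = 2 \left(-36\right) 26 = \left(-72\right) 26 = -1872$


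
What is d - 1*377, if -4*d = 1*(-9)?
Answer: -1499/4 ≈ -374.75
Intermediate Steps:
d = 9/4 (d = -(-9)/4 = -¼*(-9) = 9/4 ≈ 2.2500)
d - 1*377 = 9/4 - 1*377 = 9/4 - 377 = -1499/4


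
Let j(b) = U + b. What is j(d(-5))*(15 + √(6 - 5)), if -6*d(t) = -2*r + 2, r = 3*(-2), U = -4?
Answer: -304/3 ≈ -101.33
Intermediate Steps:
r = -6
d(t) = -7/3 (d(t) = -(-2*(-6) + 2)/6 = -(12 + 2)/6 = -⅙*14 = -7/3)
j(b) = -4 + b
j(d(-5))*(15 + √(6 - 5)) = (-4 - 7/3)*(15 + √(6 - 5)) = -19*(15 + √1)/3 = -19*(15 + 1)/3 = -19/3*16 = -304/3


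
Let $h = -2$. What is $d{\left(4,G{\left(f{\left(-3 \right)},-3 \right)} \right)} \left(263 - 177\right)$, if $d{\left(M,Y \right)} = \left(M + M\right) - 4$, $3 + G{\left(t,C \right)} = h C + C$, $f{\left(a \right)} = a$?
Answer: $344$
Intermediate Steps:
$G{\left(t,C \right)} = -3 - C$ ($G{\left(t,C \right)} = -3 + \left(- 2 C + C\right) = -3 - C$)
$d{\left(M,Y \right)} = -4 + 2 M$ ($d{\left(M,Y \right)} = 2 M - 4 = -4 + 2 M$)
$d{\left(4,G{\left(f{\left(-3 \right)},-3 \right)} \right)} \left(263 - 177\right) = \left(-4 + 2 \cdot 4\right) \left(263 - 177\right) = \left(-4 + 8\right) \left(263 - 177\right) = 4 \cdot 86 = 344$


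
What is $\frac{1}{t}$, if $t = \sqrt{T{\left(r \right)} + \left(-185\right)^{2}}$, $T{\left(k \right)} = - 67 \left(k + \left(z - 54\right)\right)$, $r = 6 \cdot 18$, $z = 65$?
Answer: $\frac{\sqrt{6563}}{13126} \approx 0.0061719$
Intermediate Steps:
$r = 108$
$T{\left(k \right)} = -737 - 67 k$ ($T{\left(k \right)} = - 67 \left(k + \left(65 - 54\right)\right) = - 67 \left(k + 11\right) = - 67 \left(11 + k\right) = -737 - 67 k$)
$t = 2 \sqrt{6563}$ ($t = \sqrt{\left(-737 - 7236\right) + \left(-185\right)^{2}} = \sqrt{\left(-737 - 7236\right) + 34225} = \sqrt{-7973 + 34225} = \sqrt{26252} = 2 \sqrt{6563} \approx 162.02$)
$\frac{1}{t} = \frac{1}{2 \sqrt{6563}} = \frac{\sqrt{6563}}{13126}$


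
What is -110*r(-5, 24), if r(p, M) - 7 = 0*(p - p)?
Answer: -770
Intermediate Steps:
r(p, M) = 7 (r(p, M) = 7 + 0*(p - p) = 7 + 0*0 = 7 + 0 = 7)
-110*r(-5, 24) = -110*7 = -770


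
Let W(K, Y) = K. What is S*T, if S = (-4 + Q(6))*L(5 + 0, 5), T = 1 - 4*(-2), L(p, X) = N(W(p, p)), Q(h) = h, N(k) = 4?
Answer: 72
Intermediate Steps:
L(p, X) = 4
T = 9 (T = 1 + 8 = 9)
S = 8 (S = (-4 + 6)*4 = 2*4 = 8)
S*T = 8*9 = 72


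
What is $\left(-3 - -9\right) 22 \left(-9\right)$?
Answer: $-1188$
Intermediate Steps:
$\left(-3 - -9\right) 22 \left(-9\right) = \left(-3 + 9\right) 22 \left(-9\right) = 6 \cdot 22 \left(-9\right) = 132 \left(-9\right) = -1188$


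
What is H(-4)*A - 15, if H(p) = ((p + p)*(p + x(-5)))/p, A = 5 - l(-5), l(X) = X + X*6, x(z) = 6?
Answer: 145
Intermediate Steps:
l(X) = 7*X (l(X) = X + 6*X = 7*X)
A = 40 (A = 5 - 7*(-5) = 5 - 1*(-35) = 5 + 35 = 40)
H(p) = 12 + 2*p (H(p) = ((p + p)*(p + 6))/p = ((2*p)*(6 + p))/p = (2*p*(6 + p))/p = 12 + 2*p)
H(-4)*A - 15 = (12 + 2*(-4))*40 - 15 = (12 - 8)*40 - 15 = 4*40 - 15 = 160 - 15 = 145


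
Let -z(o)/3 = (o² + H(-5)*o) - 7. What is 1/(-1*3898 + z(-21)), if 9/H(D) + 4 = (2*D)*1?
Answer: -2/10481 ≈ -0.00019082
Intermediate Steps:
H(D) = 9/(-4 + 2*D) (H(D) = 9/(-4 + (2*D)*1) = 9/(-4 + 2*D))
z(o) = 21 - 3*o² + 27*o/14 (z(o) = -3*((o² + (9/(2*(-2 - 5)))*o) - 7) = -3*((o² + ((9/2)/(-7))*o) - 7) = -3*((o² + ((9/2)*(-⅐))*o) - 7) = -3*((o² - 9*o/14) - 7) = -3*(-7 + o² - 9*o/14) = 21 - 3*o² + 27*o/14)
1/(-1*3898 + z(-21)) = 1/(-1*3898 + (21 - 3*(-21)² + (27/14)*(-21))) = 1/(-3898 + (21 - 3*441 - 81/2)) = 1/(-3898 + (21 - 1323 - 81/2)) = 1/(-3898 - 2685/2) = 1/(-10481/2) = -2/10481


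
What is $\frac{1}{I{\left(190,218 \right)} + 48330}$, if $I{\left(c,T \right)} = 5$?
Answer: $\frac{1}{48335} \approx 2.0689 \cdot 10^{-5}$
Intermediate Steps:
$\frac{1}{I{\left(190,218 \right)} + 48330} = \frac{1}{5 + 48330} = \frac{1}{48335}$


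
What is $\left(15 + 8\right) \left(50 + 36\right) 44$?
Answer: $87032$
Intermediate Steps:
$\left(15 + 8\right) \left(50 + 36\right) 44 = 23 \cdot 86 \cdot 44 = 1978 \cdot 44 = 87032$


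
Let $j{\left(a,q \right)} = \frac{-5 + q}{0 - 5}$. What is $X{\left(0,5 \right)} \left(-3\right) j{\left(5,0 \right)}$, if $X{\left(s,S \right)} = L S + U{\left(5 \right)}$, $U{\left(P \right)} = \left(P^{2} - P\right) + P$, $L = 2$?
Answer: $-105$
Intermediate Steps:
$U{\left(P \right)} = P^{2}$
$j{\left(a,q \right)} = 1 - \frac{q}{5}$ ($j{\left(a,q \right)} = \frac{-5 + q}{-5} = \left(-5 + q\right) \left(- \frac{1}{5}\right) = 1 - \frac{q}{5}$)
$X{\left(s,S \right)} = 25 + 2 S$ ($X{\left(s,S \right)} = 2 S + 5^{2} = 2 S + 25 = 25 + 2 S$)
$X{\left(0,5 \right)} \left(-3\right) j{\left(5,0 \right)} = \left(25 + 2 \cdot 5\right) \left(-3\right) \left(1 - 0\right) = \left(25 + 10\right) \left(-3\right) \left(1 + 0\right) = 35 \left(-3\right) 1 = \left(-105\right) 1 = -105$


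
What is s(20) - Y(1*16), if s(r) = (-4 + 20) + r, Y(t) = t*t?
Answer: -220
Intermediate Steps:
Y(t) = t²
s(r) = 16 + r
s(20) - Y(1*16) = (16 + 20) - (1*16)² = 36 - 1*16² = 36 - 1*256 = 36 - 256 = -220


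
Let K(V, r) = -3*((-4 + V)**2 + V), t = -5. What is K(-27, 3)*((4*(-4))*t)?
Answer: -224160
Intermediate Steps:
K(V, r) = -3*V - 3*(-4 + V)**2 (K(V, r) = -3*(V + (-4 + V)**2) = -3*V - 3*(-4 + V)**2)
K(-27, 3)*((4*(-4))*t) = (-3*(-27) - 3*(-4 - 27)**2)*((4*(-4))*(-5)) = (81 - 3*(-31)**2)*(-16*(-5)) = (81 - 3*961)*80 = (81 - 2883)*80 = -2802*80 = -224160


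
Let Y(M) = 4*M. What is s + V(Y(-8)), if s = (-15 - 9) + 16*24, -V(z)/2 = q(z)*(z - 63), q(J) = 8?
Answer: 1880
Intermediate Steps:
V(z) = 1008 - 16*z (V(z) = -16*(z - 63) = -16*(-63 + z) = -2*(-504 + 8*z) = 1008 - 16*z)
s = 360 (s = -24 + 384 = 360)
s + V(Y(-8)) = 360 + (1008 - 64*(-8)) = 360 + (1008 - 16*(-32)) = 360 + (1008 + 512) = 360 + 1520 = 1880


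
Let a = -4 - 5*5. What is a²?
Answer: 841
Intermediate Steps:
a = -29 (a = -4 - 25 = -29)
a² = (-29)² = 841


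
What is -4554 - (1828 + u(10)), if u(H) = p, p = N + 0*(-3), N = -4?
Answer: -6378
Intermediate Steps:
p = -4 (p = -4 + 0*(-3) = -4 + 0 = -4)
u(H) = -4
-4554 - (1828 + u(10)) = -4554 - (1828 - 4) = -4554 - 1*1824 = -4554 - 1824 = -6378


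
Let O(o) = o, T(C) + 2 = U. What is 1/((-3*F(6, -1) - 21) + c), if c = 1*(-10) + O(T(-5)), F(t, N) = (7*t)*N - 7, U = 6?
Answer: 1/120 ≈ 0.0083333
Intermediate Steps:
T(C) = 4 (T(C) = -2 + 6 = 4)
F(t, N) = -7 + 7*N*t (F(t, N) = 7*N*t - 7 = -7 + 7*N*t)
c = -6 (c = 1*(-10) + 4 = -10 + 4 = -6)
1/((-3*F(6, -1) - 21) + c) = 1/((-3*(-7 + 7*(-1)*6) - 21) - 6) = 1/((-3*(-7 - 42) - 21) - 6) = 1/((-3*(-49) - 21) - 6) = 1/((147 - 21) - 6) = 1/(126 - 6) = 1/120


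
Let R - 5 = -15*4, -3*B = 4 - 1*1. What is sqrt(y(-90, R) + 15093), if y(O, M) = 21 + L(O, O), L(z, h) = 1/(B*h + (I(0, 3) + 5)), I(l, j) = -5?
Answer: sqrt(13602610)/30 ≈ 122.94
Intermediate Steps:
B = -1 (B = -(4 - 1*1)/3 = -(4 - 1)/3 = -1/3*3 = -1)
R = -55 (R = 5 - 15*4 = 5 - 60 = -55)
L(z, h) = -1/h (L(z, h) = 1/(-h + (-5 + 5)) = 1/(-h + 0) = 1/(-h) = -1/h)
y(O, M) = 21 - 1/O
sqrt(y(-90, R) + 15093) = sqrt((21 - 1/(-90)) + 15093) = sqrt((21 - 1*(-1/90)) + 15093) = sqrt((21 + 1/90) + 15093) = sqrt(1891/90 + 15093) = sqrt(1360261/90) = sqrt(13602610)/30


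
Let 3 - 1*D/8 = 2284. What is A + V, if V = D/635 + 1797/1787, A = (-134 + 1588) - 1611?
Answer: -209623046/1134745 ≈ -184.73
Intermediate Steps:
D = -18248 (D = 24 - 8*2284 = 24 - 18272 = -18248)
A = -157 (A = 1454 - 1611 = -157)
V = -31468081/1134745 (V = -18248/635 + 1797/1787 = -31468081/1134745 ≈ -27.731)
A + V = -157 - 31468081/1134745 = -209623046/1134745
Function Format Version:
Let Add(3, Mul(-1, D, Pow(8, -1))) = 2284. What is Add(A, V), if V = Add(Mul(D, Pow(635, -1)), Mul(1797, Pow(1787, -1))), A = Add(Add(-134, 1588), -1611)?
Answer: Rational(-209623046, 1134745) ≈ -184.73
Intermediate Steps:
D = -18248 (D = Add(24, Mul(-8, 2284)) = Add(24, -18272) = -18248)
A = -157 (A = Add(1454, -1611) = -157)
V = Rational(-31468081, 1134745) (V = Add(Mul(-18248, Pow(635, -1)), Mul(1797, Pow(1787, -1))) = Add(Mul(-18248, Rational(1, 635)), Mul(1797, Rational(1, 1787))) = Add(Rational(-18248, 635), Rational(1797, 1787)) = Rational(-31468081, 1134745) ≈ -27.731)
Add(A, V) = Add(-157, Rational(-31468081, 1134745)) = Rational(-209623046, 1134745)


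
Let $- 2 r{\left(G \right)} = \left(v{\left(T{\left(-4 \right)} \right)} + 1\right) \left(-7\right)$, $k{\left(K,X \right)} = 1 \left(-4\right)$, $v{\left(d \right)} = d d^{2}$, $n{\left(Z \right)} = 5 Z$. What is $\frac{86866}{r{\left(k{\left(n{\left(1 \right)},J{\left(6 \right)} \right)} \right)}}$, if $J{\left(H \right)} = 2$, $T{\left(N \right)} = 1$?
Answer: $\frac{86866}{7} \approx 12409.0$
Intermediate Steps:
$v{\left(d \right)} = d^{3}$
$k{\left(K,X \right)} = -4$
$r{\left(G \right)} = 7$ ($r{\left(G \right)} = - \frac{\left(1^{3} + 1\right) \left(-7\right)}{2} = - \frac{\left(1 + 1\right) \left(-7\right)}{2} = - \frac{2 \left(-7\right)}{2} = \left(- \frac{1}{2}\right) \left(-14\right) = 7$)
$\frac{86866}{r{\left(k{\left(n{\left(1 \right)},J{\left(6 \right)} \right)} \right)}} = \frac{86866}{7}$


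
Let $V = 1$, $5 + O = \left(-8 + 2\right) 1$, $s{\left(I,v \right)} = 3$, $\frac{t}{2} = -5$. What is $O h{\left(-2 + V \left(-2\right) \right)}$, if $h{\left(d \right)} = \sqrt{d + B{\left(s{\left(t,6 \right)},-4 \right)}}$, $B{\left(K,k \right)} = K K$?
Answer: $- 11 \sqrt{5} \approx -24.597$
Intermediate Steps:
$t = -10$ ($t = 2 \left(-5\right) = -10$)
$O = -11$ ($O = -5 + \left(-8 + 2\right) 1 = -5 - 6 = -11$)
$B{\left(K,k \right)} = K^{2}$
$h{\left(d \right)} = \sqrt{9 + d}$ ($h{\left(d \right)} = \sqrt{d + 3^{2}} = \sqrt{d + 9} = \sqrt{9 + d}$)
$O h{\left(-2 + V \left(-2\right) \right)} = - 11 \sqrt{9 + \left(-2 + 1 \left(-2\right)\right)} = - 11 \sqrt{9 - 4} = - 11 \sqrt{5}$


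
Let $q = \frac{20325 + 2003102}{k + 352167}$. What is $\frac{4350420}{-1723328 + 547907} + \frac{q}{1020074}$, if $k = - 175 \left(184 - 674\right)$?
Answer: $- \frac{647787977785657531}{175023221781385406} \approx -3.7012$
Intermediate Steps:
$k = 85750$ ($k = \left(-175\right) \left(-490\right) = 85750$)
$q = \frac{2023427}{437917}$ ($q = \frac{20325 + 2003102}{85750 + 352167} = \frac{2023427}{437917} \approx 4.6206$)
$\frac{4350420}{-1723328 + 547907} + \frac{q}{1020074} = \frac{4350420}{-1723328 + 547907} + \frac{2023427}{437917 \cdot 1020074} = \frac{4350420}{-1175421} + \frac{2023427}{437917} \cdot \frac{1}{1020074} = 4350420 \left(- \frac{1}{1175421}\right) + \frac{2023427}{446707745858} = - \frac{1450140}{391807} + \frac{2023427}{446707745858} = - \frac{647787977785657531}{175023221781385406}$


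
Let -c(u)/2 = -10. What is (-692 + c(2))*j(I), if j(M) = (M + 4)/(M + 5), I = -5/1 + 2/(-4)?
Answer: -2016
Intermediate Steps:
c(u) = 20 (c(u) = -2*(-10) = 20)
I = -11/2 (I = -5*1 + 2*(-¼) = -5 - ½ = -11/2 ≈ -5.5000)
j(M) = (4 + M)/(5 + M)
(-692 + c(2))*j(I) = (-692 + 20)*((4 - 11/2)/(5 - 11/2)) = -672*(-3)/((-½)*2) = -(-1344)*(-3)/2 = -672*3 = -2016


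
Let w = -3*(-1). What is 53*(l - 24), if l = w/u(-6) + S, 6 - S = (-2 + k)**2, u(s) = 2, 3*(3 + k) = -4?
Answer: -54007/18 ≈ -3000.4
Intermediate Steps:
k = -13/3 (k = -3 + (1/3)*(-4) = -3 - 4/3 = -13/3 ≈ -4.3333)
w = 3
S = -307/9 (S = 6 - (-2 - 13/3)**2 = 6 - (-19/3)**2 = 6 - 1*361/9 = 6 - 361/9 = -307/9 ≈ -34.111)
l = -587/18 (l = 3/2 - 307/9 = -587/18 ≈ -32.611)
53*(l - 24) = 53*(-587/18 - 24) = 53*(-1019/18) = -54007/18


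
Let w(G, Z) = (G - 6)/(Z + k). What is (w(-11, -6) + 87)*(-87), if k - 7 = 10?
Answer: -81780/11 ≈ -7434.5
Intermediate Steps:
k = 17 (k = 7 + 10 = 17)
w(G, Z) = (-6 + G)/(17 + Z) (w(G, Z) = (G - 6)/(Z + 17) = (-6 + G)/(17 + Z))
(w(-11, -6) + 87)*(-87) = ((-6 - 11)/(17 - 6) + 87)*(-87) = (-17/11 + 87)*(-87) = (940/11)*(-87) = -81780/11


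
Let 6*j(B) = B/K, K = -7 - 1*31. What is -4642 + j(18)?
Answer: -176399/38 ≈ -4642.1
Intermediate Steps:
K = -38 (K = -7 - 31 = -38)
j(B) = -B/228 (j(B) = (B/(-38))/6 = (B*(-1/38))/6 = (-B/38)/6 = -B/228)
-4642 + j(18) = -4642 - 1/228*18 = -4642 - 3/38 = -176399/38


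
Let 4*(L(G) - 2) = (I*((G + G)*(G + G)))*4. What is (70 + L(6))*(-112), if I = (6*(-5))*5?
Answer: 2411136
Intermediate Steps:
I = -150 (I = -30*5 = -150)
L(G) = 2 - 600*G² (L(G) = 2 + (-150*(G + G)*(G + G)*4)/4 = 2 + (-150*2*G*2*G*4)/4 = 2 + (-600*G²*4)/4 = 2 + (-2400*G²)/4 = 2 - 600*G²)
(70 + L(6))*(-112) = (70 + (2 - 600*6²))*(-112) = (70 + (2 - 600*36))*(-112) = (70 + (2 - 21600))*(-112) = (70 - 21598)*(-112) = -21528*(-112) = 2411136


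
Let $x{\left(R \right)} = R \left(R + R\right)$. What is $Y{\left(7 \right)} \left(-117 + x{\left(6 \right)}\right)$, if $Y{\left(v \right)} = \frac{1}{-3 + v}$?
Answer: $- \frac{45}{4} \approx -11.25$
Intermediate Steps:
$x{\left(R \right)} = 2 R^{2}$ ($x{\left(R \right)} = R 2 R = 2 R^{2}$)
$Y{\left(7 \right)} \left(-117 + x{\left(6 \right)}\right) = \frac{-117 + 2 \cdot 6^{2}}{-3 + 7} = \frac{-117 + 2 \cdot 36}{4} = \frac{-117 + 72}{4} = \frac{1}{4} \left(-45\right) = - \frac{45}{4}$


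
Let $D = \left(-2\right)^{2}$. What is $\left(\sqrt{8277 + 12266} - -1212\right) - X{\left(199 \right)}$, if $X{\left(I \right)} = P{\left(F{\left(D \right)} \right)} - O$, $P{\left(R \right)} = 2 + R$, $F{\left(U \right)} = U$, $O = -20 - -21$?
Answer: $1207 + \sqrt{20543} \approx 1350.3$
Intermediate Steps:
$D = 4$
$O = 1$ ($O = -20 + 21 = 1$)
$X{\left(I \right)} = 5$ ($X{\left(I \right)} = \left(2 + 4\right) - 1 = 6 - 1 = 5$)
$\left(\sqrt{8277 + 12266} - -1212\right) - X{\left(199 \right)} = \left(\sqrt{8277 + 12266} - -1212\right) - 5 = \left(\sqrt{20543} + 1212\right) - 5 = \left(1212 + \sqrt{20543}\right) - 5 = 1207 + \sqrt{20543}$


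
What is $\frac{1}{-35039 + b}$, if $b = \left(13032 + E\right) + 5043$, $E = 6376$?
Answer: $- \frac{1}{10588} \approx -9.4447 \cdot 10^{-5}$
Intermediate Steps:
$b = 24451$ ($b = \left(13032 + 6376\right) + 5043 = 19408 + 5043 = 24451$)
$\frac{1}{-35039 + b} = \frac{1}{-35039 + 24451} = \frac{1}{-10588} = - \frac{1}{10588}$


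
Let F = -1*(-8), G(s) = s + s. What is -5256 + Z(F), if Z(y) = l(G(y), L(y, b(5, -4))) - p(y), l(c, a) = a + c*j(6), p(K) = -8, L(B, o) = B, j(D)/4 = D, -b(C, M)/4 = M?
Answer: -4856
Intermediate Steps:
G(s) = 2*s
b(C, M) = -4*M
j(D) = 4*D
F = 8
l(c, a) = a + 24*c (l(c, a) = a + c*(4*6) = a + c*24 = a + 24*c)
Z(y) = 8 + 49*y (Z(y) = (y + 24*(2*y)) - 1*(-8) = (y + 48*y) + 8 = 49*y + 8 = 8 + 49*y)
-5256 + Z(F) = -5256 + (8 + 49*8) = -5256 + (8 + 392) = -5256 + 400 = -4856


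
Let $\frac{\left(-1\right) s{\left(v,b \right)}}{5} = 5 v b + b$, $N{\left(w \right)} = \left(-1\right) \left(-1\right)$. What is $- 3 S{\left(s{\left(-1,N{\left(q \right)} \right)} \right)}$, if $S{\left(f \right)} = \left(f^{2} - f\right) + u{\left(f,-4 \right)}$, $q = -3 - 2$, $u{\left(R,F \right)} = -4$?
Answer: $-1128$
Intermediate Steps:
$q = -5$
$N{\left(w \right)} = 1$
$s{\left(v,b \right)} = - 5 b - 25 b v$ ($s{\left(v,b \right)} = - 5 \left(5 v b + b\right) = - 5 \left(5 b v + b\right) = - 5 \left(b + 5 b v\right) = - 5 b - 25 b v$)
$S{\left(f \right)} = -4 + f^{2} - f$ ($S{\left(f \right)} = \left(f^{2} - f\right) - 4 = -4 + f^{2} - f$)
$- 3 S{\left(s{\left(-1,N{\left(q \right)} \right)} \right)} = - 3 \left(-4 + \left(\left(-5\right) 1 \left(1 + 5 \left(-1\right)\right)\right)^{2} - \left(-5\right) 1 \left(1 + 5 \left(-1\right)\right)\right) = - 3 \left(-4 + \left(\left(-5\right) 1 \left(1 - 5\right)\right)^{2} - \left(-5\right) 1 \left(1 - 5\right)\right) = - 3 \left(-4 + \left(\left(-5\right) 1 \left(-4\right)\right)^{2} - \left(-5\right) 1 \left(-4\right)\right) = - 3 \left(-4 + 20^{2} - 20\right) = - 3 \left(-4 + 400 - 20\right) = \left(-3\right) 376 = -1128$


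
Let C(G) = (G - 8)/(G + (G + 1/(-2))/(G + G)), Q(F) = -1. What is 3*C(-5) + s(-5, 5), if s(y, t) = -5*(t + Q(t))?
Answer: -1000/89 ≈ -11.236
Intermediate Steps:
s(y, t) = 5 - 5*t (s(y, t) = -5*(t - 1) = -5*(-1 + t) = 5 - 5*t)
C(G) = (-8 + G)/(G + (-½ + G)/(2*G)) (C(G) = (-8 + G)/(G + (G - ½)/((2*G))) = (-8 + G)/(G + (-½ + G)*(1/(2*G))) = (-8 + G)/(G + (-½ + G)/(2*G)))
3*C(-5) + s(-5, 5) = 3*(4*(-5)*(-8 - 5)/(-1 + 2*(-5) + 4*(-5)²)) + (5 - 5*5) = 3*(4*(-5)*(-13)/(-1 - 10 + 4*25)) + (5 - 25) = 3*(4*(-5)*(-13)/(-1 - 10 + 100)) - 20 = 3*(4*(-5)*(-13)/89) - 20 = 3*(4*(-5)*(1/89)*(-13)) - 20 = 3*(260/89) - 20 = 780/89 - 20 = -1000/89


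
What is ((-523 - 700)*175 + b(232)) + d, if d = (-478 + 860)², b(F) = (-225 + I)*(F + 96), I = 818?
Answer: 126403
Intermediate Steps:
b(F) = 56928 + 593*F (b(F) = (-225 + 818)*(F + 96) = 593*(96 + F) = 56928 + 593*F)
d = 145924 (d = 382² = 145924)
((-523 - 700)*175 + b(232)) + d = ((-523 - 700)*175 + (56928 + 593*232)) + 145924 = (-1223*175 + (56928 + 137576)) + 145924 = (-214025 + 194504) + 145924 = -19521 + 145924 = 126403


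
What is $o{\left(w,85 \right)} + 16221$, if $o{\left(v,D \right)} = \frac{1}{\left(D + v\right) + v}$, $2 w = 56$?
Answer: $\frac{2287162}{141} \approx 16221.0$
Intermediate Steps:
$w = 28$ ($w = \frac{1}{2} \cdot 56 = 28$)
$o{\left(v,D \right)} = \frac{1}{D + 2 v}$
$o{\left(w,85 \right)} + 16221 = \frac{1}{85 + 2 \cdot 28} + 16221 = \frac{1}{85 + 56} + 16221 = \frac{1}{141} + 16221 = \frac{2287162}{141}$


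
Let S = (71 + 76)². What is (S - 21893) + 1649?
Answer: 1365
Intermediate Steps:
S = 21609 (S = 147² = 21609)
(S - 21893) + 1649 = (21609 - 21893) + 1649 = -284 + 1649 = 1365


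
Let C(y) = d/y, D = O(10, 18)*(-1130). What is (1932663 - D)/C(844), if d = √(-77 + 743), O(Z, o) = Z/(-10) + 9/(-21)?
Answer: 5704317902*√74/777 ≈ 6.3154e+7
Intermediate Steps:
O(Z, o) = -3/7 - Z/10 (O(Z, o) = Z*(-⅒) + 9*(-1/21) = -Z/10 - 3/7 = -3/7 - Z/10)
d = 3*√74 (d = √666 = 3*√74 ≈ 25.807)
D = 11300/7 (D = (-3/7 - ⅒*10)*(-1130) = (-3/7 - 1)*(-1130) = -10/7*(-1130) = 11300/7 ≈ 1614.3)
C(y) = 3*√74/y (C(y) = (3*√74)/y = 3*√74/y)
(1932663 - D)/C(844) = (1932663 - 1*11300/7)/((3*√74/844)) = (1932663 - 11300/7)/((3*√74*(1/844))) = 13517341/(7*((3*√74/844))) = 13517341*(422*√74/111)/7 = 5704317902*√74/777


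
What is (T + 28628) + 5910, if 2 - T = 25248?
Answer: 9292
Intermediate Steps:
T = -25246 (T = 2 - 1*25248 = 2 - 25248 = -25246)
(T + 28628) + 5910 = (-25246 + 28628) + 5910 = 3382 + 5910 = 9292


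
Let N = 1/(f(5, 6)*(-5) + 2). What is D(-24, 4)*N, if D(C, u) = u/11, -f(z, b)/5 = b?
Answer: 1/418 ≈ 0.0023923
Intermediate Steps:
f(z, b) = -5*b
D(C, u) = u/11 (D(C, u) = u*(1/11) = u/11)
N = 1/152 (N = 1/(-5*6*(-5) + 2) = 1/(-30*(-5) + 2) = 1/(150 + 2) = 1/152 ≈ 0.0065789)
D(-24, 4)*N = ((1/11)*4)*(1/152) = (4/11)*(1/152) = 1/418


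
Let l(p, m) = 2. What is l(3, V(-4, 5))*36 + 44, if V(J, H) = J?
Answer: 116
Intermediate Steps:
l(3, V(-4, 5))*36 + 44 = 2*36 + 44 = 72 + 44 = 116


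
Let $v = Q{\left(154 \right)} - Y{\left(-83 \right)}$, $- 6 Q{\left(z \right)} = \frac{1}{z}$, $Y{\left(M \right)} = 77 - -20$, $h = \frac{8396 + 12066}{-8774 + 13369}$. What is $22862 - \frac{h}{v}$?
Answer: $\frac{9415625126698}{411845255} \approx 22862.0$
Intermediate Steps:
$h = \frac{20462}{4595} \approx 4.4531$
$Y{\left(M \right)} = 97$ ($Y{\left(M \right)} = 77 + 20 = 97$)
$Q{\left(z \right)} = - \frac{1}{6 z}$
$v = - \frac{89629}{924}$ ($v = - \frac{1}{6 \cdot 154} - 97 = \left(- \frac{1}{6}\right) \frac{1}{154} - 97 = - \frac{1}{924} - 97 = - \frac{89629}{924} \approx -97.001$)
$22862 - \frac{h}{v} = 22862 - \frac{20462}{4595 \left(- \frac{89629}{924}\right)} = 22862 - \frac{20462}{4595} \left(- \frac{924}{89629}\right) = 22862 - - \frac{18906888}{411845255} = 22862 + \frac{18906888}{411845255} = \frac{9415625126698}{411845255}$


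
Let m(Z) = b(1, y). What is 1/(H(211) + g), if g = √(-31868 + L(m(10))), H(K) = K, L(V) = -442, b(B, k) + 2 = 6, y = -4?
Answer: 211/76831 - 3*I*√3590/76831 ≈ 0.0027463 - 0.0023395*I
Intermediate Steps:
b(B, k) = 4 (b(B, k) = -2 + 6 = 4)
m(Z) = 4
g = 3*I*√3590 (g = √(-31868 - 442) = √(-32310) = 3*I*√3590 ≈ 179.75*I)
1/(H(211) + g) = 1/(211 + 3*I*√3590)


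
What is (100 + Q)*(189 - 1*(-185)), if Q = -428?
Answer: -122672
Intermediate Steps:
(100 + Q)*(189 - 1*(-185)) = (100 - 428)*(189 - 1*(-185)) = -328*(189 + 185) = -328*374 = -122672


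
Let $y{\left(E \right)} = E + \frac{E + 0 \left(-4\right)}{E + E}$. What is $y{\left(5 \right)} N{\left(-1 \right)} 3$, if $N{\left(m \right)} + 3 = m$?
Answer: $-66$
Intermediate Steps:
$N{\left(m \right)} = -3 + m$
$y{\left(E \right)} = \frac{1}{2} + E$ ($y{\left(E \right)} = E + \frac{E + 0}{2 E} = E + E \frac{1}{2 E} = E + \frac{1}{2} = \frac{1}{2} + E$)
$y{\left(5 \right)} N{\left(-1 \right)} 3 = \left(\frac{1}{2} + 5\right) \left(-3 - 1\right) 3 = \frac{11}{2} \left(-4\right) 3 = \left(-22\right) 3 = -66$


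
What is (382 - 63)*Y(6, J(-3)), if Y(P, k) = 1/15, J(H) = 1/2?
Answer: 319/15 ≈ 21.267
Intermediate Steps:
J(H) = ½
Y(P, k) = 1/15
(382 - 63)*Y(6, J(-3)) = (382 - 63)*(1/15) = 319*(1/15) = 319/15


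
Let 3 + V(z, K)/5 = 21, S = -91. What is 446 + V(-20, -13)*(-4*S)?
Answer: 33206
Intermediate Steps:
V(z, K) = 90 (V(z, K) = -15 + 5*21 = -15 + 105 = 90)
446 + V(-20, -13)*(-4*S) = 446 + 90*(-4*(-91)) = 446 + 90*364 = 446 + 32760 = 33206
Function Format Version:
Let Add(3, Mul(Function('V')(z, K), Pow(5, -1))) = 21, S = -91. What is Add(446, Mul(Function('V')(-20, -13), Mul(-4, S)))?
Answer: 33206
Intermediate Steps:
Function('V')(z, K) = 90 (Function('V')(z, K) = Add(-15, Mul(5, 21)) = Add(-15, 105) = 90)
Add(446, Mul(Function('V')(-20, -13), Mul(-4, S))) = Add(446, Mul(90, Mul(-4, -91))) = Add(446, Mul(90, 364)) = Add(446, 32760) = 33206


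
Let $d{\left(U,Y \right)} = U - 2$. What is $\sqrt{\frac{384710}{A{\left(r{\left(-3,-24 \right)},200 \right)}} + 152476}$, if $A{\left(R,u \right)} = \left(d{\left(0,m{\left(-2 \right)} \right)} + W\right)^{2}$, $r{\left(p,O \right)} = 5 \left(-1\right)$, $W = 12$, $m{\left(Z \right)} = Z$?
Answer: $\frac{\sqrt{15632310}}{10} \approx 395.38$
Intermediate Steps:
$d{\left(U,Y \right)} = -2 + U$
$r{\left(p,O \right)} = -5$
$A{\left(R,u \right)} = 100$ ($A{\left(R,u \right)} = \left(\left(-2 + 0\right) + 12\right)^{2} = \left(-2 + 12\right)^{2} = 10^{2} = 100$)
$\sqrt{\frac{384710}{A{\left(r{\left(-3,-24 \right)},200 \right)}} + 152476} = \sqrt{\frac{384710}{100} + 152476} = \sqrt{384710 \cdot \frac{1}{100} + 152476} = \sqrt{\frac{38471}{10} + 152476} = \sqrt{\frac{1563231}{10}} = \frac{\sqrt{15632310}}{10}$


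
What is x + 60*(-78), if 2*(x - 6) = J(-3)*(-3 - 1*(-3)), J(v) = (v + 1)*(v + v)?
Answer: -4674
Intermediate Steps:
J(v) = 2*v*(1 + v) (J(v) = (1 + v)*(2*v) = 2*v*(1 + v))
x = 6 (x = 6 + ((2*(-3)*(1 - 3))*(-3 - 1*(-3)))/2 = 6 + ((2*(-3)*(-2))*(-3 + 3))/2 = 6 + (12*0)/2 = 6 + (1/2)*0 = 6 + 0 = 6)
x + 60*(-78) = 6 + 60*(-78) = 6 - 4680 = -4674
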